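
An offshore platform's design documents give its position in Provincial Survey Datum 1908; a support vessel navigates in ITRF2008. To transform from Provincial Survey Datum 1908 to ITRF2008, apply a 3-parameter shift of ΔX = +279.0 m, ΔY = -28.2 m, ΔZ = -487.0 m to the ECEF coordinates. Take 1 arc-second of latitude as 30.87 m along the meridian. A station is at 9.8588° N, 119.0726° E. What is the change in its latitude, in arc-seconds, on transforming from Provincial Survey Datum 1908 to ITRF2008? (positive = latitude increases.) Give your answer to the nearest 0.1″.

Δφ = -14.7″

sin φ = 0.171221, cos φ = 0.985233, sin λ = 0.874005, cos λ = -0.485917.
North component: ΔN = −sin φ cos λ·ΔX − sin φ sin λ·ΔY + cos φ·ΔZ = −(0.171221)(-0.485917)(279.0) − (0.171221)(0.874005)(-28.2) + (0.985233)(-487.0) = -452.38 m.
1° of latitude spans 3600 × 30.87 = 111132 m, so Δφ = -452.38 / 111132 × 3600 = -14.654″.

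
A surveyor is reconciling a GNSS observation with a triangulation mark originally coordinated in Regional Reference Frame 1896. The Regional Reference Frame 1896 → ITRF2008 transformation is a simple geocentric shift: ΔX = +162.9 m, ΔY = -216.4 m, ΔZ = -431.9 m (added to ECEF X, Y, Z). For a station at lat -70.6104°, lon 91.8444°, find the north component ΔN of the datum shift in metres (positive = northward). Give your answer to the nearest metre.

ΔN = -352 m

At φ = -70.6104°, λ = 91.8444°: sin φ = -0.943283, cos φ = 0.331990, sin λ = 0.999482, cos λ = -0.032185.
ΔN = −sin φ cos λ·ΔX − sin φ sin λ·ΔY + cos φ·ΔZ = −(-0.943283)(-0.032185)(162.9) − (-0.943283)(0.999482)(-216.4) + (0.331990)(-431.9) = -352.35 m.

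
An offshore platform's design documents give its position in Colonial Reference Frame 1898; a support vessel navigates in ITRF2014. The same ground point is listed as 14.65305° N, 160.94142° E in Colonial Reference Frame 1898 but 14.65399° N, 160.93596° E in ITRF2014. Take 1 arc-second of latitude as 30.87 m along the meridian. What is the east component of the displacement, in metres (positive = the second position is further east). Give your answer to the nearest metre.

Δφ = 14.65399° − 14.65305° = +0.00094°; Δλ = 160.93596° − 160.94142° = -0.00546°.
1° of latitude = 3600 × 30.87 = 111132 m.
ΔN = Δφ × 111132 = 104.5 m; ΔE = Δλ × 111132 × cos(14.65305°) = -0.00546 × 111132 × 0.967475 = -587.0 m.

ΔE = -587 m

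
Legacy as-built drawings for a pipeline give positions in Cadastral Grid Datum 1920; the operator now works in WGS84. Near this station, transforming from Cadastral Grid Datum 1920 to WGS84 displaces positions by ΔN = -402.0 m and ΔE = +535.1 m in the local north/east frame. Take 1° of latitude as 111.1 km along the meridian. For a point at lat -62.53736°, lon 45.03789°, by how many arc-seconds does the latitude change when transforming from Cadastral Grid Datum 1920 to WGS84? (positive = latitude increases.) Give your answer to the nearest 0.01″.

Δφ = -13.03″

1° of latitude = 111.1 km, so Δφ = -402.0 / 111100 = -0.0036184° = -13.026″.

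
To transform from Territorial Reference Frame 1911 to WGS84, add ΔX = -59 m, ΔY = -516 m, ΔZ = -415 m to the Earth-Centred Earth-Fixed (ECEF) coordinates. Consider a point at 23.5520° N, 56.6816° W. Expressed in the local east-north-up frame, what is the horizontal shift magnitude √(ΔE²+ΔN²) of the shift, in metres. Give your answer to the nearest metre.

634 m

The local east axis at (φ, λ) is (−sin λ, cos λ, 0), so ΔE = −sin(-56.6816°)·(-59) + cos(-56.6816°)·(-516) = -332.74 m.
The local north axis is (−sin φ cos λ, −sin φ sin λ, cos φ), giving ΔN = 12.950 − 172.294 − 380.430 = -539.77 m.
Horizontal magnitude = √(ΔE² + ΔN²) = √((-332.74)² + (-539.77)²) = 634.09 m.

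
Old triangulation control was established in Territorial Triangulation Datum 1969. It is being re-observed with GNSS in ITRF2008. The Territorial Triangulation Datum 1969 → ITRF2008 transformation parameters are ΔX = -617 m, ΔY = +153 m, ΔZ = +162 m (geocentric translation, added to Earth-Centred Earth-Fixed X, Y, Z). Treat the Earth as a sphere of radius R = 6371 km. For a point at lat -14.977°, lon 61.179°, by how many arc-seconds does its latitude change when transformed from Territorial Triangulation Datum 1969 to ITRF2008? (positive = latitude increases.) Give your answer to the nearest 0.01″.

Δφ = 3.70″

sin φ = -0.258431, cos φ = 0.966030, sin λ = 0.876130, cos λ = 0.482075.
North component: ΔN = −sin φ cos λ·ΔX − sin φ sin λ·ΔY + cos φ·ΔZ = −(-0.258431)(0.482075)(-617) − (-0.258431)(0.876130)(153) + (0.966030)(162) = 114.27 m.
1° of latitude spans πR/180 = 111195 m, so Δφ = 114.27 / 111195 × 3600 = 3.700″.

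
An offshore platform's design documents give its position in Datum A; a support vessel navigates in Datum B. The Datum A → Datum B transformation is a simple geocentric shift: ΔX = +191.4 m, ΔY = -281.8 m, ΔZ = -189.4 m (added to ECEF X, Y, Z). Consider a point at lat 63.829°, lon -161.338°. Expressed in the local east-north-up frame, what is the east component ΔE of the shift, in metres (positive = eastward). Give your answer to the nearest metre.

The local east axis at (φ, λ) is (−sin λ, cos λ, 0), so ΔE = −sin(-161.338°)·191.4 + cos(-161.338°)·(-281.8) = 328.23 m.

ΔE = 328 m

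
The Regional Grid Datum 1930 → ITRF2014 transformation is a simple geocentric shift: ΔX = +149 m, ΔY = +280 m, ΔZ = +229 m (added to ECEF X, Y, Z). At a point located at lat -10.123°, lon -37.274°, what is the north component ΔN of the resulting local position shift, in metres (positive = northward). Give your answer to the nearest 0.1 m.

ΔN = 216.5 m

At φ = -10.123°, λ = -37.274°: sin φ = -0.175762, cos φ = 0.984433, sin λ = -0.605627, cos λ = 0.795748.
ΔN = −sin φ cos λ·ΔX − sin φ sin λ·ΔY + cos φ·ΔZ = −(-0.175762)(0.795748)(149) − (-0.175762)(-0.605627)(280) + (0.984433)(229) = 216.47 m.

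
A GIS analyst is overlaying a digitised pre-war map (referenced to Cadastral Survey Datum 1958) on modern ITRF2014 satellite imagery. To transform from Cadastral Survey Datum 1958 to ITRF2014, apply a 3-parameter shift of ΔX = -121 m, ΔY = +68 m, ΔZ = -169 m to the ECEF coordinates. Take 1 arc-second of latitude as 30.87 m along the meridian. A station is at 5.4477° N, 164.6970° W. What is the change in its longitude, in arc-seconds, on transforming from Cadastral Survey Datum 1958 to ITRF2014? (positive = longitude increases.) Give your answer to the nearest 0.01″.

Δλ = -3.17″

sin φ = 0.094937, cos φ = 0.995483, sin λ = -0.263924, cos λ = -0.964544.
East component: ΔE = −sin λ·ΔX + cos λ·ΔY = −(-0.263924)(-121) + (-0.964544)(68) = -97.52 m.
1° of latitude spans 3600 × 30.87 = 111132 m; at latitude φ, 1° of longitude spans that × cos φ = 110630.0 m, so Δλ = -97.52 / 110630.0 × 3600 = -3.174″.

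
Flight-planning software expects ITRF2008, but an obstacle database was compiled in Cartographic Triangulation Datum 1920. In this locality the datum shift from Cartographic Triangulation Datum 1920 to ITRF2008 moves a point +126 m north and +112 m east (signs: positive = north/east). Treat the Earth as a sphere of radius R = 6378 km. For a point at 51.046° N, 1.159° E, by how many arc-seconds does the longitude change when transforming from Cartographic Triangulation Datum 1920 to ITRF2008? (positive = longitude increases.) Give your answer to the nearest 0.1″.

Δλ = 5.8″

At latitude 51.046°, cos φ = 0.628696.
One radian of longitude at latitude φ spans R cos φ, so Δλ = ΔE / (R cos φ) = 112.0 / (6378000 × 0.628696) = 2.7931e-05 rad = 5.761″.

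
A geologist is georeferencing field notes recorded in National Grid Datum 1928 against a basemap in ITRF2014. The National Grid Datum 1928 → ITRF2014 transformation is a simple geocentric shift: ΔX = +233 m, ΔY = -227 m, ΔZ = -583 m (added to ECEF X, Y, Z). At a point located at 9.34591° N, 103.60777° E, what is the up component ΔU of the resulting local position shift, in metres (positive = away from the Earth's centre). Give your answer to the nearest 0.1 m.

ΔU = -366.5 m

At φ = 9.34591°, λ = 103.60777°: sin φ = 0.162395, cos φ = 0.986726, sin λ = 0.971929, cos λ = -0.235274.
ΔU = cos φ cos λ·ΔX + cos φ sin λ·ΔY + sin φ·ΔZ = (0.986726)(-0.235274)(233) + (0.986726)(0.971929)(-227) + (0.162395)(-583) = -366.47 m.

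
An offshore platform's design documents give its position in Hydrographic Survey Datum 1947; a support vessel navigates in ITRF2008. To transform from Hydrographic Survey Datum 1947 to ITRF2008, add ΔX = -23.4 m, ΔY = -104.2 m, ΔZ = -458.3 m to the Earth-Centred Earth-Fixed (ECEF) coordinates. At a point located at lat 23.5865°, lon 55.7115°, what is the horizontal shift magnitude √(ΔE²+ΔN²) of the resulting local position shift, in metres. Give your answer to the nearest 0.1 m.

382.3 m

The local east axis at (φ, λ) is (−sin λ, cos λ, 0), so ΔE = −sin(55.7115°)·(-23.4) + cos(55.7115°)·(-104.2) = -39.37 m.
The local north axis is (−sin φ cos λ, −sin φ sin λ, cos φ), giving ΔN = 5.275 + 34.448 − 420.012 = -380.29 m.
Horizontal magnitude = √(ΔE² + ΔN²) = √((-39.37)² + (-380.29)²) = 382.32 m.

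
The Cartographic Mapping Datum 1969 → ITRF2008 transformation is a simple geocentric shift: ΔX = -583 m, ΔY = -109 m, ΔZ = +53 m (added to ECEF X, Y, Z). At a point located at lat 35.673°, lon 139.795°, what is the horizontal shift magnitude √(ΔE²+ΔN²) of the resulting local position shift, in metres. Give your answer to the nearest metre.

492 m

The local east axis at (φ, λ) is (−sin λ, cos λ, 0), so ΔE = −sin(139.795°)·(-583) + cos(139.795°)·(-109) = 459.59 m.
The local north axis is (−sin φ cos λ, −sin φ sin λ, cos φ), giving ΔN = -259.657 + 41.032 + 43.055 = -175.57 m.
Horizontal magnitude = √(ΔE² + ΔN²) = √(459.59² + (-175.57)²) = 491.98 m.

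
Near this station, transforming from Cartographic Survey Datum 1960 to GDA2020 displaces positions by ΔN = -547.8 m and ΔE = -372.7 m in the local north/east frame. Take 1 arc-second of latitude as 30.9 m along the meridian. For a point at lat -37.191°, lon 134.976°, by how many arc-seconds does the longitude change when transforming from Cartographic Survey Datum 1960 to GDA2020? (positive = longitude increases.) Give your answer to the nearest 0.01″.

Δλ = -15.14″

At latitude -37.191°, cos φ = 0.796625.
1″ of longitude at this latitude = 30.90 × cos φ = 24.6157 m, so Δλ = -372.7 / 24.6157 = -15.141″.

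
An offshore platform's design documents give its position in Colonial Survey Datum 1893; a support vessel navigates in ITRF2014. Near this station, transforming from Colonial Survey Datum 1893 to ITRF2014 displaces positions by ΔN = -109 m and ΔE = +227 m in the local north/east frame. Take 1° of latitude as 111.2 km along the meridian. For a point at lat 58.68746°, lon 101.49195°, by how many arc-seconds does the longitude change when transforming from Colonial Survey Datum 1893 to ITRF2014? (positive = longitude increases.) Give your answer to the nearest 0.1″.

At latitude 58.68746°, cos φ = 0.519706.
1° of longitude at this latitude = 111.2 × cos φ = 57.79 km, so Δλ = 227.0 / 57791.3 = 0.0039279° = 14.141″.

Δλ = 14.1″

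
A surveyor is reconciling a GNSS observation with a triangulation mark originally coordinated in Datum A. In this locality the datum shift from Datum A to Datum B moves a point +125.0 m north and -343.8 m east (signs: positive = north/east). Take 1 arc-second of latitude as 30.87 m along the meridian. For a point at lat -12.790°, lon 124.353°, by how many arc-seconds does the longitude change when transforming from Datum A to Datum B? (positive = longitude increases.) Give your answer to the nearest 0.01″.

At latitude -12.790°, cos φ = 0.975188.
1″ of longitude at this latitude = 30.87 × cos φ = 30.1041 m, so Δλ = -343.8 / 30.1041 = -11.420″.

Δλ = -11.42″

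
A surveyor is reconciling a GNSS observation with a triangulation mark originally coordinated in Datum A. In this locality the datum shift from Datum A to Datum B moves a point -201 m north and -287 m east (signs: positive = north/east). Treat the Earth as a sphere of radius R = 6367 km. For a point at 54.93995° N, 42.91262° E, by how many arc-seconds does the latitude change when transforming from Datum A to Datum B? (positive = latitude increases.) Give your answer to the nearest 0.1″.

Δφ = -6.5″

On a sphere of radius R, 1 rad of latitude = R, so Δφ = ΔN / R = -201.0 / 6367000 = -3.1569e-05 rad = -6.512″.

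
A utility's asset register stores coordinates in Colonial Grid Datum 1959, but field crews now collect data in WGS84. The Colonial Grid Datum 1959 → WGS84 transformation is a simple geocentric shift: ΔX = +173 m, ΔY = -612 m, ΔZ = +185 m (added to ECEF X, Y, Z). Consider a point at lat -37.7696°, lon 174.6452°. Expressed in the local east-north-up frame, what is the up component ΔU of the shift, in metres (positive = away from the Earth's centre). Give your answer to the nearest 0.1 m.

At φ = -37.7696°, λ = 174.6452°: sin φ = -0.612488, cos φ = 0.790480, sin λ = 0.093323, cos λ = -0.995636.
ΔU = cos φ cos λ·ΔX + cos φ sin λ·ΔY + sin φ·ΔZ = (0.790480)(-0.995636)(173) + (0.790480)(0.093323)(-612) + (-0.612488)(185) = -294.61 m.

ΔU = -294.6 m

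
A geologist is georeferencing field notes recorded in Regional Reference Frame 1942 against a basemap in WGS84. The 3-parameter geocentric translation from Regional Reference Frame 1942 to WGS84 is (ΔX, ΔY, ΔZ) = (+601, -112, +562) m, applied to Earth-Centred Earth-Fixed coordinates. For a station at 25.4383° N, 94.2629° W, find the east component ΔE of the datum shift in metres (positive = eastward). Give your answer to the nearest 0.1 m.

ΔE = 607.7 m

The local east axis at (φ, λ) is (−sin λ, cos λ, 0), so ΔE = −sin(-94.2629°)·601 + cos(-94.2629°)·(-112) = 607.66 m.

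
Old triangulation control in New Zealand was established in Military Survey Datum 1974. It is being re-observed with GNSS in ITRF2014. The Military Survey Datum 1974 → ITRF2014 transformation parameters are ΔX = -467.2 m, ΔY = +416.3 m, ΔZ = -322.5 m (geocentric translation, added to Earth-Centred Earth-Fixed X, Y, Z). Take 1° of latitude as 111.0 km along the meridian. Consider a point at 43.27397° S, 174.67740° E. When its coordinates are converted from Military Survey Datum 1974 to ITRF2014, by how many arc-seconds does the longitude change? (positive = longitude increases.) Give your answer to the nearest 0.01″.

Δλ = -16.53″

sin φ = -0.685488, cos φ = 0.728084, sin λ = 0.092763, cos λ = -0.995688.
East component: ΔE = −sin λ·ΔX + cos λ·ΔY = −(0.092763)(-467.2) + (-0.995688)(416.3) = -371.17 m.
1° of latitude spans 111000 m; at latitude φ, 1° of longitude spans that × cos φ = 80817.4 m, so Δλ = -371.17 / 80817.4 × 3600 = -16.534″.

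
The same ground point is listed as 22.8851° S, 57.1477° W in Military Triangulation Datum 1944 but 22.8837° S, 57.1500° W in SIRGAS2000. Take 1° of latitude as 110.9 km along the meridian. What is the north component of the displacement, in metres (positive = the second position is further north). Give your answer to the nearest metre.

Δφ = -22.8837° − -22.8851° = +0.0014°; Δλ = -57.1500° − -57.1477° = -0.0023°.
ΔN = Δφ × 110900 = 155.3 m; ΔE = Δλ × 110900 × cos(-22.8851°) = -0.0023 × 110900 × 0.921287 = -235.0 m.

ΔN = 155 m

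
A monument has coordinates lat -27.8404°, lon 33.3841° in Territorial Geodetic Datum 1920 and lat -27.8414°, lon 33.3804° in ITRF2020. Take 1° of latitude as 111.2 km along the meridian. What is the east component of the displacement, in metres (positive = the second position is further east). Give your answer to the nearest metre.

Δφ = -27.8414° − -27.8404° = -0.0010°; Δλ = 33.3804° − 33.3841° = -0.0037°.
ΔN = Δφ × 111200 = -111.2 m; ΔE = Δλ × 111200 × cos(-27.8404°) = -0.0037 × 111200 × 0.884252 = -363.8 m.

ΔE = -364 m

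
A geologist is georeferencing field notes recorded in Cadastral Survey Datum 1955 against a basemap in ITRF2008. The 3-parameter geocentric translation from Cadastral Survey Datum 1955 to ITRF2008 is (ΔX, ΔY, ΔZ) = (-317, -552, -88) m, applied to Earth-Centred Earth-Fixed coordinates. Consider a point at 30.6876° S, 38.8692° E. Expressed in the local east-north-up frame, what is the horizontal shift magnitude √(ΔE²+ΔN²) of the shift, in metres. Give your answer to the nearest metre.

443 m

The local east axis at (φ, λ) is (−sin λ, cos λ, 0), so ΔE = −sin(38.8692°)·(-317) + cos(38.8692°)·(-552) = -230.84 m.
The local north axis is (−sin φ cos λ, −sin φ sin λ, cos φ), giving ΔN = -125.961 − 176.790 − 75.677 = -378.43 m.
Horizontal magnitude = √(ΔE² + ΔN²) = √((-230.84)² + (-378.43)²) = 443.28 m.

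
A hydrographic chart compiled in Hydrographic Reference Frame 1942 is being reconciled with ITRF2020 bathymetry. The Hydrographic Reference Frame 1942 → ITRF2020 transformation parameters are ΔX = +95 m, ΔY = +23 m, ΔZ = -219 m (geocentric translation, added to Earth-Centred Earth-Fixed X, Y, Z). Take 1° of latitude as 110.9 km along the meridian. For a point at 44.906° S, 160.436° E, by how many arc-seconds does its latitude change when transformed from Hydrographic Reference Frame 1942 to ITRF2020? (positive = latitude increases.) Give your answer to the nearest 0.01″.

sin φ = -0.705946, cos φ = 0.708266, sin λ = 0.334860, cos λ = -0.942268.
North component: ΔN = −sin φ cos λ·ΔX − sin φ sin λ·ΔY + cos φ·ΔZ = −(-0.705946)(-0.942268)(95) − (-0.705946)(0.334860)(23) + (0.708266)(-219) = -212.87 m.
1° of latitude spans 110900 m, so Δφ = -212.87 / 110900 × 3600 = -6.910″.

Δφ = -6.91″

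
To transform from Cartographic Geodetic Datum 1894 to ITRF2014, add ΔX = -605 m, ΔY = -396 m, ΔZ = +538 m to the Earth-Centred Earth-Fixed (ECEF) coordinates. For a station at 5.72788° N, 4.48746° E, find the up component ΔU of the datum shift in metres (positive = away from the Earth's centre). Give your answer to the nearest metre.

ΔU = -577 m

At φ = 5.72788°, λ = 4.48746°: sin φ = 0.099804, cos φ = 0.995007, sin λ = 0.078241, cos λ = 0.996934.
ΔU = cos φ cos λ·ΔX + cos φ sin λ·ΔY + sin φ·ΔZ = (0.995007)(0.996934)(-605) + (0.995007)(0.078241)(-396) + (0.099804)(538) = -577.27 m.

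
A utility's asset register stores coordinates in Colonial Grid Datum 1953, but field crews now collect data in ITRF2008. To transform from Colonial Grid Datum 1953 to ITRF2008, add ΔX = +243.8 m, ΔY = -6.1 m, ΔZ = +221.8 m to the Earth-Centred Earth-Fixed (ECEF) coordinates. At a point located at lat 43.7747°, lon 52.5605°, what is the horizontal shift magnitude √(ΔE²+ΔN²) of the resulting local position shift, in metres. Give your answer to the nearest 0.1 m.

206.5 m

At φ = 43.7747°, λ = 52.5605°: sin φ = 0.691824, cos φ = 0.722066, sin λ = 0.793996, cos λ = 0.607923.
ΔE = −sin λ·ΔX + cos λ·ΔY = −(0.793996)·(243.8) + (0.607923)·(-6.1) = -197.28 m.
ΔN = −sin φ cos λ·ΔX − sin φ sin λ·ΔY + cos φ·ΔZ = −(0.691824)(0.607923)(243.8) − (0.691824)(0.793996)(-6.1) + (0.722066)(221.8) = 60.97 m.
Horizontal magnitude = √(ΔE² + ΔN²) = √((-197.28)² + 60.97²) = 206.49 m.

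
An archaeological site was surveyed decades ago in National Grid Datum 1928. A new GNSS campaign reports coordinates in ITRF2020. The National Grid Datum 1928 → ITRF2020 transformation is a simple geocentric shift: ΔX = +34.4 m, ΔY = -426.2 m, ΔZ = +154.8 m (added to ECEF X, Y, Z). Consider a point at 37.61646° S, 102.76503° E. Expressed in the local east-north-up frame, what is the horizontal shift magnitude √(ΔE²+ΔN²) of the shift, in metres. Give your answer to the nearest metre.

At φ = -37.61646°, λ = 102.76503°: sin φ = -0.610373, cos φ = 0.792114, sin λ = 0.975284, cos λ = -0.220953.
ΔE = −sin λ·ΔX + cos λ·ΔY = −(0.975284)·(34.4) + (-0.220953)·(-426.2) = 60.62 m.
ΔN = −sin φ cos λ·ΔX − sin φ sin λ·ΔY + cos φ·ΔZ = −(-0.610373)(-0.220953)(34.4) − (-0.610373)(0.975284)(-426.2) + (0.792114)(154.8) = -135.73 m.
Horizontal magnitude = √(ΔE² + ΔN²) = √(60.62² + (-135.73)²) = 148.65 m.

149 m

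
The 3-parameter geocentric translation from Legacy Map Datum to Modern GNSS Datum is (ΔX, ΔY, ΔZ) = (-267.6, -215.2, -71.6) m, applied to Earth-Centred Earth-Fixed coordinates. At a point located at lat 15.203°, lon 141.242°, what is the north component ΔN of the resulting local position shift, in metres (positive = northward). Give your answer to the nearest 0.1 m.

At φ = 15.203°, λ = 141.242°: sin φ = 0.262240, cos φ = 0.965003, sin λ = 0.626032, cos λ = -0.779797.
ΔN = −sin φ cos λ·ΔX − sin φ sin λ·ΔY + cos φ·ΔZ = −(0.262240)(-0.779797)(-267.6) − (0.262240)(0.626032)(-215.2) + (0.965003)(-71.6) = -88.49 m.

ΔN = -88.5 m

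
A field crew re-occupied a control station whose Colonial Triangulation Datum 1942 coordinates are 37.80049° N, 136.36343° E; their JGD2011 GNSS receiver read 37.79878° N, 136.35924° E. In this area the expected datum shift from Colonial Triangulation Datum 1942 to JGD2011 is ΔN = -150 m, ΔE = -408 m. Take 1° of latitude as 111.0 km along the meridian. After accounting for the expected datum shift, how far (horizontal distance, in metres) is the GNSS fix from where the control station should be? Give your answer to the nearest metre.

Observed coordinate differences: Δφ = -0.00171°, Δλ = -0.00419°.
Converting to metres (1° lat = 111000 m, cos φ = 0.790150): observed ΔN = -189.8 m, observed ΔE = -367.5 m.
Subtracting the expected shift leaves a residual of -189.8 − (-150) = -39.8 m north and -367.5 − (-408) = 40.5 m east.
Residual distance = √((-39.8)² + 40.5²) = 56.8 m.

57 m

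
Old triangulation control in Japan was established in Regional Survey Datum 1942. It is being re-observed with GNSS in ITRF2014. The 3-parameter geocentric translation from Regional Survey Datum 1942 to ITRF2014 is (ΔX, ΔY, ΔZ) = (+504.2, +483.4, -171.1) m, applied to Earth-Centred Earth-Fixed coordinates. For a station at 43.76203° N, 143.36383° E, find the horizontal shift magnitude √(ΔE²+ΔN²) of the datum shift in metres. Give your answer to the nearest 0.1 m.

690.1 m

The local east axis at (φ, λ) is (−sin λ, cos λ, 0), so ΔE = −sin(143.36383°)·504.2 + cos(143.36383°)·483.4 = -688.77 m.
The local north axis is (−sin φ cos λ, −sin φ sin λ, cos φ), giving ΔN = 279.841 − 199.518 − 123.572 = -43.25 m.
Horizontal magnitude = √(ΔE² + ΔN²) = √((-688.77)² + (-43.25)²) = 690.13 m.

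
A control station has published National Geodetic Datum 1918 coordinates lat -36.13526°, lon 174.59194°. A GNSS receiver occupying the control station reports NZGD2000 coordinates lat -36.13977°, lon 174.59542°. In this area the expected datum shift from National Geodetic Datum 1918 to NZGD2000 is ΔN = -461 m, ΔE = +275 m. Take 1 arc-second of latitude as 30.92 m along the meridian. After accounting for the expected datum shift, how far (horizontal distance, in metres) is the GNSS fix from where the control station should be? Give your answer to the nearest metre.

56 m

Observed coordinate differences: Δφ = -0.00451°, Δλ = +0.00348°.
Converting to metres (1° lat = 111312 m, cos φ = 0.807627): observed ΔN = -502.0 m, observed ΔE = 312.8 m.
Subtracting the expected shift leaves a residual of -502.0 − (-461) = -41.0 m north and 312.8 − (275) = 37.8 m east.
Residual distance = √((-41.0)² + 37.8²) = 55.8 m.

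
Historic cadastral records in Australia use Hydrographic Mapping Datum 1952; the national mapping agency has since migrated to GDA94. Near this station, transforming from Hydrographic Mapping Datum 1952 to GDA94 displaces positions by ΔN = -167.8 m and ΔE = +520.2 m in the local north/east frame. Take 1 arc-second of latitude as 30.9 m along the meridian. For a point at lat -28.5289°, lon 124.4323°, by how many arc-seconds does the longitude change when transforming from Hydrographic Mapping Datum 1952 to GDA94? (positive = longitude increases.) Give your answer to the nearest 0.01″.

At latitude -28.5289°, cos φ = 0.878576.
1″ of longitude at this latitude = 30.90 × cos φ = 27.1480 m, so Δλ = 520.2 / 27.1480 = 19.162″.

Δλ = 19.16″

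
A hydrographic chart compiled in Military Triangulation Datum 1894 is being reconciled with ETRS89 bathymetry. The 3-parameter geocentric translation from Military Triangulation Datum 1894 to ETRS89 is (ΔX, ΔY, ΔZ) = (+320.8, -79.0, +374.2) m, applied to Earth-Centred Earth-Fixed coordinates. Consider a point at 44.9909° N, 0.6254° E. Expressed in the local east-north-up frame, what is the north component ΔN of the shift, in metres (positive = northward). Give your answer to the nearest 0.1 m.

ΔN = 38.5 m

The local north axis is (−sin φ cos λ, −sin φ sin λ, cos φ), giving ΔN = -226.790 + 0.610 + 264.641 = 38.46 m.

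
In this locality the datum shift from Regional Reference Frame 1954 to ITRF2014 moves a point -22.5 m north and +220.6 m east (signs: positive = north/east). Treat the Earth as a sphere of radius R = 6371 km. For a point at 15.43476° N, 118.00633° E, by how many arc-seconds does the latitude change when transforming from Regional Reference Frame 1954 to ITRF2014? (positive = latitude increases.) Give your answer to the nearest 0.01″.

On a sphere of radius R, 1 rad of latitude = R, so Δφ = ΔN / R = -22.5 / 6371000 = -3.5316e-06 rad = -0.728″.

Δφ = -0.73″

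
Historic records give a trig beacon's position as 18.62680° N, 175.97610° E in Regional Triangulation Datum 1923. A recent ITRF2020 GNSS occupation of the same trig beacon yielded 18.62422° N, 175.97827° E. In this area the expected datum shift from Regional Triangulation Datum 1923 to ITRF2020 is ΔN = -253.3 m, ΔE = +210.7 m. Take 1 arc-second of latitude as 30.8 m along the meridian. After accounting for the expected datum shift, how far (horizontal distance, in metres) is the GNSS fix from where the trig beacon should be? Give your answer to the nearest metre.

Observed coordinate differences: Δφ = -0.00258°, Δλ = +0.00217°.
Converting to metres (1° lat = 110880 m, cos φ = 0.947619): observed ΔN = -286.1 m, observed ΔE = 228.0 m.
Subtracting the expected shift leaves a residual of -286.1 − (-253.3) = -32.8 m north and 228.0 − (210.7) = 17.3 m east.
Residual distance = √((-32.8)² + 17.3²) = 37.1 m.

37 m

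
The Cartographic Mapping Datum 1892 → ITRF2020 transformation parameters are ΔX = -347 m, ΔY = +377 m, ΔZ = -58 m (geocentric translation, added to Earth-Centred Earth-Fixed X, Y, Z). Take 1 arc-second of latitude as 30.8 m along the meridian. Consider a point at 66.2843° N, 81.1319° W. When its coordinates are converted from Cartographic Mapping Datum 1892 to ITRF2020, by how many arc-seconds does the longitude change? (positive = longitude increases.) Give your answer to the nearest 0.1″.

sin φ = 0.915552, cos φ = 0.402199, sin λ = -0.988046, cos λ = 0.154160.
East component: ΔE = −sin λ·ΔX + cos λ·ΔY = −(-0.988046)(-347) + (0.154160)(377) = -284.73 m.
1° of latitude spans 3600 × 30.80 = 110880 m; at latitude φ, 1° of longitude spans that × cos φ = 44595.8 m, so Δλ = -284.73 / 44595.8 × 3600 = -22.985″.

Δλ = -23.0″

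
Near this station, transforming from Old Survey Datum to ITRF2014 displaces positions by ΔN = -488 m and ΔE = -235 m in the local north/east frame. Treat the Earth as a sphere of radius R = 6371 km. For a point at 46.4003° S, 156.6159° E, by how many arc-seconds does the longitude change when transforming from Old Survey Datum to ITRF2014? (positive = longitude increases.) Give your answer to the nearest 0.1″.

At latitude -46.4003°, cos φ = 0.689616.
One radian of longitude at latitude φ spans R cos φ, so Δλ = ΔE / (R cos φ) = -235.0 / (6371000 × 0.689616) = -5.3488e-05 rad = -11.033″.

Δλ = -11.0″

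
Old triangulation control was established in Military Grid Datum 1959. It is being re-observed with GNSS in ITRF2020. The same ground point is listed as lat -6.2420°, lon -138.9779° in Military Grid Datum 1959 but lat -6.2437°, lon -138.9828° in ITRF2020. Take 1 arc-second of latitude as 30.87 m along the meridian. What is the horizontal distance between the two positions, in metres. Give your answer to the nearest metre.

Δφ = -6.2437° − -6.2420° = -0.0017°; Δλ = -138.9828° − -138.9779° = -0.0049°.
1° of latitude = 3600 × 30.87 = 111132 m.
ΔN = Δφ × 111132 = -188.9 m; ΔE = Δλ × 111132 × cos(-6.2420°) = -0.0049 × 111132 × 0.994072 = -541.3 m.
Distance = √(ΔE² + ΔN²) = √((-541.3)² + (-188.9)²) = 573.3 m.

573 m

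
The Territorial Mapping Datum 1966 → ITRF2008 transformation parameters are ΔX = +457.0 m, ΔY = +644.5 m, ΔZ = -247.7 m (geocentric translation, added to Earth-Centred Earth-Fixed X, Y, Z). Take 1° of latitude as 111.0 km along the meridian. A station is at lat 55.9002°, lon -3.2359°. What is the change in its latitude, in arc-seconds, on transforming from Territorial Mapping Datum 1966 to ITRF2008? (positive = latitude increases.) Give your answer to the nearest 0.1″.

sin φ = 0.828062, cos φ = 0.560636, sin λ = -0.056447, cos λ = 0.998406.
North component: ΔN = −sin φ cos λ·ΔX − sin φ sin λ·ΔY + cos φ·ΔZ = −(0.828062)(0.998406)(457.0) − (0.828062)(-0.056447)(644.5) + (0.560636)(-247.7) = -486.57 m.
1° of latitude spans 111000 m, so Δφ = -486.57 / 111000 × 3600 = -15.781″.

Δφ = -15.8″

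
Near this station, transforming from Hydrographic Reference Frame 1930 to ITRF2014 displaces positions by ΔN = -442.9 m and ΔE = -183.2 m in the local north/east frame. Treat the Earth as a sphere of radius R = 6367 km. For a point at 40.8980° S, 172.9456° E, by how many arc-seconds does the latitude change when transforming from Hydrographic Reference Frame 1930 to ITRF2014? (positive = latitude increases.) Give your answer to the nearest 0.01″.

On a sphere of radius R, 1 rad of latitude = R, so Δφ = ΔN / R = -442.9 / 6367000 = -6.9562e-05 rad = -14.348″.

Δφ = -14.35″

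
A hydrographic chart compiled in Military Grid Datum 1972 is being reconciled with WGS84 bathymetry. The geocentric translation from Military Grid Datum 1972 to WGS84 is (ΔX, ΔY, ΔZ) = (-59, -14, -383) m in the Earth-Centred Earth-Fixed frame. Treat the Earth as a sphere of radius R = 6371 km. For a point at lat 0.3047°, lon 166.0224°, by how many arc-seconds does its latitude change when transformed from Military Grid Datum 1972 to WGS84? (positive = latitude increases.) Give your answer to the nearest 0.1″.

sin φ = 0.005318, cos φ = 0.999986, sin λ = 0.241543, cos λ = -0.970390.
North component: ΔN = −sin φ cos λ·ΔX − sin φ sin λ·ΔY + cos φ·ΔZ = −(0.005318)(-0.970390)(-59) − (0.005318)(0.241543)(-14) + (0.999986)(-383) = -383.28 m.
1° of latitude spans πR/180 = 111195 m, so Δφ = -383.28 / 111195 × 3600 = -12.409″.

Δφ = -12.4″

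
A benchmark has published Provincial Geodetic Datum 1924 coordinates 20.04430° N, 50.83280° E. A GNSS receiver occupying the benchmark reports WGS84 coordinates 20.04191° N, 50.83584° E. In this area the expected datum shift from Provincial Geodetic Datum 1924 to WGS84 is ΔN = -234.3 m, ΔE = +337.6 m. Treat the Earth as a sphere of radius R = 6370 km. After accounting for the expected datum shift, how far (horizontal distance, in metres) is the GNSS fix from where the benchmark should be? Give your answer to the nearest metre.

37 m

Observed coordinate differences: Δφ = -0.00239°, Δλ = +0.00304°.
Converting to metres (1° lat = 111177 m, cos φ = 0.939428): observed ΔN = -265.7 m, observed ΔE = 317.5 m.
Subtracting the expected shift leaves a residual of -265.7 − (-234.3) = -31.4 m north and 317.5 − (337.6) = -20.1 m east.
Residual distance = √((-31.4)² + (-20.1)²) = 37.3 m.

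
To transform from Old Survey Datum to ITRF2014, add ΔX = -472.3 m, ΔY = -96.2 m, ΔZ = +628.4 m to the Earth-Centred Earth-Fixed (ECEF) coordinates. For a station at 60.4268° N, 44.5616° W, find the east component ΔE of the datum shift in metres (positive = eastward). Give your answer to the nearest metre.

ΔE = -400 m

At φ = 60.4268°, λ = -44.5616°: sin φ = 0.869726, cos φ = 0.493535, sin λ = -0.701676, cos λ = 0.712496.
ΔE = −sin λ·ΔX + cos λ·ΔY = −(-0.701676)·(-472.3) + (0.712496)·(-96.2) = -399.94 m.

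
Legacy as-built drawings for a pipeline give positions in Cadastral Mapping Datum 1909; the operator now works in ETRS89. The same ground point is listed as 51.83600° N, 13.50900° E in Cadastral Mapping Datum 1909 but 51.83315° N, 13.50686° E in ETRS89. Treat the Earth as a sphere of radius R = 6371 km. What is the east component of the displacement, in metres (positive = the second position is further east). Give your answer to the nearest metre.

Δφ = 51.83315° − 51.83600° = -0.00285°; Δλ = 13.50686° − 13.50900° = -0.00214°.
1° along a meridian = πR/180 = 111195 m.
ΔN = Δφ × 111195 = -316.9 m; ΔE = Δλ × 111195 × cos(51.83600°) = -0.00214 × 111195 × 0.617915 = -147.0 m.

ΔE = -147 m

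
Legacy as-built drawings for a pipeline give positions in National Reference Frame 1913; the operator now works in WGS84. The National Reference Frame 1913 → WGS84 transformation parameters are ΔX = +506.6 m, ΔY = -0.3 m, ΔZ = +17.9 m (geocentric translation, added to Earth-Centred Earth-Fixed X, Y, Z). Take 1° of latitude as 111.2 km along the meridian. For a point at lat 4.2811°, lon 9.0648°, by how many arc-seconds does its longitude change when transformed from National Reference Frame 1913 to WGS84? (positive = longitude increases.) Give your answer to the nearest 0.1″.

Δλ = -2.6″

sin φ = 0.074650, cos φ = 0.997210, sin λ = 0.157551, cos λ = 0.987511.
East component: ΔE = −sin λ·ΔX + cos λ·ΔY = −(0.157551)(506.6) + (0.987511)(-0.3) = -80.11 m.
1° of latitude spans 111200 m; at latitude φ, 1° of longitude spans that × cos φ = 110889.7 m, so Δλ = -80.11 / 110889.7 × 3600 = -2.601″.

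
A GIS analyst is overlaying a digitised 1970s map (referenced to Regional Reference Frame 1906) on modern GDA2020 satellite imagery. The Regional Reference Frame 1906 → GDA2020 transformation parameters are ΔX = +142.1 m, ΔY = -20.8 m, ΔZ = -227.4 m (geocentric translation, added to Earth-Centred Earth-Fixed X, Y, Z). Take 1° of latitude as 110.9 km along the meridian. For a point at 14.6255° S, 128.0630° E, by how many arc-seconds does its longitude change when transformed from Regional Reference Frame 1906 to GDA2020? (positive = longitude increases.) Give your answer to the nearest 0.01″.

Δλ = -3.32″

sin φ = -0.252500, cos φ = 0.967597, sin λ = 0.787333, cos λ = -0.616528.
East component: ΔE = −sin λ·ΔX + cos λ·ΔY = −(0.787333)(142.1) + (-0.616528)(-20.8) = -99.06 m.
1° of latitude spans 110900 m; at latitude φ, 1° of longitude spans that × cos φ = 107306.5 m, so Δλ = -99.06 / 107306.5 × 3600 = -3.323″.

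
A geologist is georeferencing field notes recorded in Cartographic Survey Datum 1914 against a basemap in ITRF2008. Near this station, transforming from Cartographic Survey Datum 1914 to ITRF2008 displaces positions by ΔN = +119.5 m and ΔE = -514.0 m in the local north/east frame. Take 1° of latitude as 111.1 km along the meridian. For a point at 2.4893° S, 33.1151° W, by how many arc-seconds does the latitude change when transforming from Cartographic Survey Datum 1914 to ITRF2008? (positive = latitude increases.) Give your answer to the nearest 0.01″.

1° of latitude = 111.1 km, so Δφ = 119.5 / 111100 = 0.0010756° = 3.872″.

Δφ = 3.87″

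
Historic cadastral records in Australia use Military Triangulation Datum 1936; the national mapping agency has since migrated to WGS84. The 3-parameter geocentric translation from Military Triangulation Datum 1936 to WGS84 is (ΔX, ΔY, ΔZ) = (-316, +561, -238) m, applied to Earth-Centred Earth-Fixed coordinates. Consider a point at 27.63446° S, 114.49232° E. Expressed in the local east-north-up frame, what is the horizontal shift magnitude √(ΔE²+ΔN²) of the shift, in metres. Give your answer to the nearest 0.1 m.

The local east axis at (φ, λ) is (−sin λ, cos λ, 0), so ΔE = −sin(114.49232°)·(-316) + cos(114.49232°)·561 = 54.99 m.
The local north axis is (−sin φ cos λ, −sin φ sin λ, cos φ), giving ΔN = 60.764 + 236.794 − 210.850 = 86.71 m.
Horizontal magnitude = √(ΔE² + ΔN²) = √(54.99² + 86.71²) = 102.67 m.

102.7 m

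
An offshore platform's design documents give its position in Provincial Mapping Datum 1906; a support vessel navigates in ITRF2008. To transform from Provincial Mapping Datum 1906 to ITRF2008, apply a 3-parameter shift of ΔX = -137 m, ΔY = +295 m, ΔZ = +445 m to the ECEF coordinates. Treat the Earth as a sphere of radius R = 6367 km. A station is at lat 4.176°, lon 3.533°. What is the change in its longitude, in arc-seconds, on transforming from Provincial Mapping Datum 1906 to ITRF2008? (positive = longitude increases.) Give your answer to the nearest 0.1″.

sin φ = 0.072820, cos φ = 0.997345, sin λ = 0.061623, cos λ = 0.998099.
East component: ΔE = −sin λ·ΔX + cos λ·ΔY = −(0.061623)(-137) + (0.998099)(295) = 302.88 m.
1° of latitude spans πR/180 = 111125 m; at latitude φ, 1° of longitude spans that × cos φ = 110830.1 m, so Δλ = 302.88 / 110830.1 × 3600 = 9.838″.

Δλ = 9.8″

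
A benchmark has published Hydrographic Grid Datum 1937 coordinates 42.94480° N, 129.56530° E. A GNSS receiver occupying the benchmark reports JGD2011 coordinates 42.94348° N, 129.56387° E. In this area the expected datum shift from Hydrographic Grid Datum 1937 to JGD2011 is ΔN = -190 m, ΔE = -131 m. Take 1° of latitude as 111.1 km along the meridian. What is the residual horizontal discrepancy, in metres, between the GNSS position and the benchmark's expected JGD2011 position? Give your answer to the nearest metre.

Observed coordinate differences: Δφ = -0.00132°, Δλ = -0.00143°.
Converting to metres (1° lat = 111100 m, cos φ = 0.732010): observed ΔN = -146.7 m, observed ΔE = -116.3 m.
Subtracting the expected shift leaves a residual of -146.7 − (-190) = 43.3 m north and -116.3 − (-131) = 14.7 m east.
Residual distance = √(43.3² + 14.7²) = 45.8 m.

46 m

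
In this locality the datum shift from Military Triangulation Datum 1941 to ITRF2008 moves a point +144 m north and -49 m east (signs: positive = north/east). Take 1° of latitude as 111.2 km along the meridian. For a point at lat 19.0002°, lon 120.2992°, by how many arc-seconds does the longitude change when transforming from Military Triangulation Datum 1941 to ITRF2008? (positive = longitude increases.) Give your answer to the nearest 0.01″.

Δλ = -1.68″

At latitude 19.0002°, cos φ = 0.945517.
1° of longitude at this latitude = 111.2 × cos φ = 105.14 km, so Δλ = -49.0 / 105141.5 = -0.0004660° = -1.678″.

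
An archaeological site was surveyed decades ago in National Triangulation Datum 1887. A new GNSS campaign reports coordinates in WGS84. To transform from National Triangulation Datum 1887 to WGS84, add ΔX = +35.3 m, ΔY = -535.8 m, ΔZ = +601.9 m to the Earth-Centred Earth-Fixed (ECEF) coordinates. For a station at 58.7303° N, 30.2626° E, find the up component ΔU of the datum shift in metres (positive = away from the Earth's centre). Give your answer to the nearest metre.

ΔU = 390 m

At φ = 58.7303°, λ = 30.2626°: sin φ = 0.854733, cos φ = 0.519067, sin λ = 0.503964, cos λ = 0.863725.
ΔU = cos φ cos λ·ΔX + cos φ sin λ·ΔY + sin φ·ΔZ = (0.519067)(0.863725)(35.3) + (0.519067)(0.503964)(-535.8) + (0.854733)(601.9) = 390.13 m.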